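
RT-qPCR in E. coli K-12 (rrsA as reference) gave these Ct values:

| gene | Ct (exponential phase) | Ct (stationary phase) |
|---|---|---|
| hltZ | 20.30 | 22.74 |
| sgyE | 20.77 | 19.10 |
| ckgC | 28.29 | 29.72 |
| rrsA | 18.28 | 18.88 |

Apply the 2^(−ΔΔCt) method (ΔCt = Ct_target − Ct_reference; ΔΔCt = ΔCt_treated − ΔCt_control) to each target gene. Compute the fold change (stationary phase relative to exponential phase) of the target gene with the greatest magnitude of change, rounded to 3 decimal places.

hltZ: ΔΔCt = (22.74−18.88) − (20.30−18.28) = 3.86 − 2.02 = 1.84; fold change = 2^-1.84 = 0.279
sgyE: ΔΔCt = (19.10−18.88) − (20.77−18.28) = 0.22 − 2.49 = -2.27; fold change = 2^2.27 = 4.823
ckgC: ΔΔCt = (29.72−18.88) − (28.29−18.28) = 10.84 − 10.01 = 0.83; fold change = 2^-0.83 = 0.563
sgyE has the largest |ΔΔCt| = 2.27.

4.823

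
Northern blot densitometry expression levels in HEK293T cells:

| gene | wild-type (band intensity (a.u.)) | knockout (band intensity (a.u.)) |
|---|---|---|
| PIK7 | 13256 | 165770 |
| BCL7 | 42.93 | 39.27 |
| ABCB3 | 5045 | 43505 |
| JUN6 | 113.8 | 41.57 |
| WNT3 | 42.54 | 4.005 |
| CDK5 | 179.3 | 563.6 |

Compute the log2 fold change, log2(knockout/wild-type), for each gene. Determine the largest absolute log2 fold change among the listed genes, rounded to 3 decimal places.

log2(165770/13256) = 3.644  (PIK7)
log2(39.27/42.93) = -0.129  (BCL7)
log2(43505/5045) = 3.108  (ABCB3)
log2(41.57/113.8) = -1.453  (JUN6)
log2(4.005/42.54) = -3.409  (WNT3)
log2(563.6/179.3) = 1.652  (CDK5)
The largest magnitude belongs to PIK7.

3.644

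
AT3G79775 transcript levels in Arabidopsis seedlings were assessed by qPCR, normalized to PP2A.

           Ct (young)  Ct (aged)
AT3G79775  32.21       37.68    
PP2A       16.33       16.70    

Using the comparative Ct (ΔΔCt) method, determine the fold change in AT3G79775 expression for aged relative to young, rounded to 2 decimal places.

0.03

ΔCt(young) = 32.210 − 16.330 = 15.880
ΔCt(aged) = 37.680 − 16.700 = 20.980
ΔΔCt = 20.980 − 15.880 = 5.100
Fold change = 2^(−5.100) = 0.029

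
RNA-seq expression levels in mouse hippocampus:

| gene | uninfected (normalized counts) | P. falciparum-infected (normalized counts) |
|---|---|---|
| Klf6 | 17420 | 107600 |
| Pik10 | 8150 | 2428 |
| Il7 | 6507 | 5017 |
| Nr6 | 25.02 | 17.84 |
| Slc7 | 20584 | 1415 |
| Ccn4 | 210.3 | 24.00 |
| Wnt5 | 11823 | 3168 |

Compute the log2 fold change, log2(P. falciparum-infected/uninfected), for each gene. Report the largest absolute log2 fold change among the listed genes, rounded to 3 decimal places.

3.863

log2(107600/17420) = 2.627  (Klf6)
log2(2428/8150) = -1.747  (Pik10)
log2(5017/6507) = -0.375  (Il7)
log2(17.84/25.02) = -0.488  (Nr6)
log2(1415/20584) = -3.863  (Slc7)
log2(24.00/210.3) = -3.131  (Ccn4)
log2(3168/11823) = -1.900  (Wnt5)
The largest magnitude belongs to Slc7.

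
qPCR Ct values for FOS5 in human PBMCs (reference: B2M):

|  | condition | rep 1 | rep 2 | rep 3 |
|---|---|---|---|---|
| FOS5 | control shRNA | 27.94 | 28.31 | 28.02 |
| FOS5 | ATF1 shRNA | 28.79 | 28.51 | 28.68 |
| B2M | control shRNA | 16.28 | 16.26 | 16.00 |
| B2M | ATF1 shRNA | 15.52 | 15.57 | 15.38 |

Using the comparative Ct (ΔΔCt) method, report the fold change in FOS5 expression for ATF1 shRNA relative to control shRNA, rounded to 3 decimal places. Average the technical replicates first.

Mean Ct: FOS5 control shRNA 28.090; FOS5 ATF1 shRNA 28.660; B2M control shRNA 16.180; B2M ATF1 shRNA 15.490
ΔCt(control shRNA) = 28.090 − 16.180 = 11.910
ΔCt(ATF1 shRNA) = 28.660 − 15.490 = 13.170
ΔΔCt = 13.170 − 11.910 = 1.260
Fold change = 2^(−1.260) = 0.4175

0.418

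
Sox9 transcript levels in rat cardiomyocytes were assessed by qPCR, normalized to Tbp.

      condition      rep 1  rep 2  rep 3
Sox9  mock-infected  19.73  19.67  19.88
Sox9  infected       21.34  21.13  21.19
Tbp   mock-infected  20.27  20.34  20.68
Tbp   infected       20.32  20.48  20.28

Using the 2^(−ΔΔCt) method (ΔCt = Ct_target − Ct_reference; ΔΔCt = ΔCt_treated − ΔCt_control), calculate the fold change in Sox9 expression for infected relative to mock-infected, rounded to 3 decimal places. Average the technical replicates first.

Mean Ct: Sox9 mock-infected 19.760; Sox9 infected 21.220; Tbp mock-infected 20.430; Tbp infected 20.360
ΔCt(mock-infected) = 19.760 − 20.430 = -0.670
ΔCt(infected) = 21.220 − 20.360 = 0.860
ΔΔCt = 0.860 − (-0.670) = 1.530
Fold change = 2^(−1.530) = 0.3463

0.346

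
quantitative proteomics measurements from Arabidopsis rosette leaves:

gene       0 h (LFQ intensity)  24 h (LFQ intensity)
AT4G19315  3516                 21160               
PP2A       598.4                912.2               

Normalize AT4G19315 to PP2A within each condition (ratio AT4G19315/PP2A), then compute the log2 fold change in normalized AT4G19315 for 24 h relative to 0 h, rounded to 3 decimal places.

AT4G19315/PP2A (0 h) = 3516 / 598.4 = 5.8757
AT4G19315/PP2A (24 h) = 21160 / 912.2 = 23.197
Fold change = 23.197 / 5.8757 = 3.9479
log2(3.9479) = 1.9811

1.981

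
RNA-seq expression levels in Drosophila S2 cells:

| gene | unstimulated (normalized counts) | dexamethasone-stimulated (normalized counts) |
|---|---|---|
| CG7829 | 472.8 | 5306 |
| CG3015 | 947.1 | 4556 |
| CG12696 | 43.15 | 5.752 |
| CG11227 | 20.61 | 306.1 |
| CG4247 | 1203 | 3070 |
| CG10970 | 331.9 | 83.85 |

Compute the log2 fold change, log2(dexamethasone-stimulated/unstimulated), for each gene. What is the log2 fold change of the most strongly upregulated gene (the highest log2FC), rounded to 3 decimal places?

3.893

log2(5306/472.8) = 3.488  (CG7829)
log2(4556/947.1) = 2.266  (CG3015)
log2(5.752/43.15) = -2.907  (CG12696)
log2(306.1/20.61) = 3.893  (CG11227)
log2(3070/1203) = 1.352  (CG4247)
log2(83.85/331.9) = -1.985  (CG10970)
CG11227 is most strongly upregulated.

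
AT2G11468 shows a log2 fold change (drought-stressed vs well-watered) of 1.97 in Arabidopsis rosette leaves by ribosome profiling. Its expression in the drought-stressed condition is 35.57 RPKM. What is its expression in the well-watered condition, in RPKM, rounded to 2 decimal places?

9.08

Fold change = 2^(1.97) = 3.9177
well-watered expression = 35.57 / 3.9177 = 9.08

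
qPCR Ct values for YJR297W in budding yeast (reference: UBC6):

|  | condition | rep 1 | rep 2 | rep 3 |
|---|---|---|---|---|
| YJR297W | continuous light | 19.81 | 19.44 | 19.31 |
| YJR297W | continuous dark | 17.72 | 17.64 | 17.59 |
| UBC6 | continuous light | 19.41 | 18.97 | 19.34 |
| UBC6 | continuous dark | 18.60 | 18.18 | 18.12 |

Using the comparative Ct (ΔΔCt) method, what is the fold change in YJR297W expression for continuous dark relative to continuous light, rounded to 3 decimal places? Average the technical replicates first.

Mean Ct: YJR297W continuous light 19.520; YJR297W continuous dark 17.650; UBC6 continuous light 19.240; UBC6 continuous dark 18.300
ΔCt(continuous light) = 19.520 − 19.240 = 0.280
ΔCt(continuous dark) = 17.650 − 18.300 = -0.650
ΔΔCt = -0.650 − 0.280 = -0.930
Fold change = 2^(−(-0.930)) = 2^0.930 = 1.9053

1.905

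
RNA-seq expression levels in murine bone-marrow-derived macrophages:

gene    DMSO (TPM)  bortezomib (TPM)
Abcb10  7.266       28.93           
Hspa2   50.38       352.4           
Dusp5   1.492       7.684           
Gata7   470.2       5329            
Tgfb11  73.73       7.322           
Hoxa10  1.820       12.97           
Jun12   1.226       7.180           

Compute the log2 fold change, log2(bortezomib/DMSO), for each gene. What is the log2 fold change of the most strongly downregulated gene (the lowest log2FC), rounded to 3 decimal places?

-3.332

log2(28.93/7.266) = 1.993  (Abcb10)
log2(352.4/50.38) = 2.806  (Hspa2)
log2(7.684/1.492) = 2.365  (Dusp5)
log2(5329/470.2) = 3.503  (Gata7)
log2(7.322/73.73) = -3.332  (Tgfb11)
log2(12.97/1.820) = 2.833  (Hoxa10)
log2(7.180/1.226) = 2.550  (Jun12)
Tgfb11 is most strongly downregulated.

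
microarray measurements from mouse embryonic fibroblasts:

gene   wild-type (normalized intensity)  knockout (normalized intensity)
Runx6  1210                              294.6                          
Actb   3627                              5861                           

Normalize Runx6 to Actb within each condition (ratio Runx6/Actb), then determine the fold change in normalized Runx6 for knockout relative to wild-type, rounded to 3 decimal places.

Runx6/Actb (wild-type) = 1210 / 3627 = 0.33361
Runx6/Actb (knockout) = 294.6 / 5861 = 0.050264
Fold change = 0.050264 / 0.33361 = 0.1507

0.151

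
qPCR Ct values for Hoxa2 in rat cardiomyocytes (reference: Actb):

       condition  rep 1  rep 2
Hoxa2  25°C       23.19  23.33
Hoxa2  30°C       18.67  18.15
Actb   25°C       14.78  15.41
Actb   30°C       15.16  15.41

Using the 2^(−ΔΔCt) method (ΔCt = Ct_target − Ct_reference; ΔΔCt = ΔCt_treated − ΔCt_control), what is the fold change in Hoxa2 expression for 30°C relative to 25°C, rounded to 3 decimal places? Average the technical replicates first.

32.900

Mean Ct: Hoxa2 25°C 23.260; Hoxa2 30°C 18.410; Actb 25°C 15.095; Actb 30°C 15.285
ΔCt(25°C) = 23.260 − 15.095 = 8.165
ΔCt(30°C) = 18.410 − 15.285 = 3.125
ΔΔCt = 3.125 − 8.165 = -5.040
Fold change = 2^(−(-5.040)) = 2^5.040 = 32.8996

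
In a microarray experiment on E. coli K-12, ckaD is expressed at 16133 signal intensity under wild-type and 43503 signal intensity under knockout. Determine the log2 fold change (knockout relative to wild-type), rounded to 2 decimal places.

Fold change = 43503 / 16133 = 2.6965
log2(2.6965) = 1.431

1.43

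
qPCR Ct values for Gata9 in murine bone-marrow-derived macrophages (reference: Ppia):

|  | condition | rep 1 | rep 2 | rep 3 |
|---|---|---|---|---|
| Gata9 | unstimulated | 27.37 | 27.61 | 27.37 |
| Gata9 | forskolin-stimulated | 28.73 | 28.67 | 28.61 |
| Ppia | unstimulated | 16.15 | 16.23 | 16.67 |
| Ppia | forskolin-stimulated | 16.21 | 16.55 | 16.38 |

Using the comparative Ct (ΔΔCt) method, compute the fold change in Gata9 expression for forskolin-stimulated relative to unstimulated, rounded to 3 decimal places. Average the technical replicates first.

0.438

Mean Ct: Gata9 unstimulated 27.450; Gata9 forskolin-stimulated 28.670; Ppia unstimulated 16.350; Ppia forskolin-stimulated 16.380
ΔCt(unstimulated) = 27.450 − 16.350 = 11.100
ΔCt(forskolin-stimulated) = 28.670 − 16.380 = 12.290
ΔΔCt = 12.290 − 11.100 = 1.190
Fold change = 2^(−1.190) = 0.4383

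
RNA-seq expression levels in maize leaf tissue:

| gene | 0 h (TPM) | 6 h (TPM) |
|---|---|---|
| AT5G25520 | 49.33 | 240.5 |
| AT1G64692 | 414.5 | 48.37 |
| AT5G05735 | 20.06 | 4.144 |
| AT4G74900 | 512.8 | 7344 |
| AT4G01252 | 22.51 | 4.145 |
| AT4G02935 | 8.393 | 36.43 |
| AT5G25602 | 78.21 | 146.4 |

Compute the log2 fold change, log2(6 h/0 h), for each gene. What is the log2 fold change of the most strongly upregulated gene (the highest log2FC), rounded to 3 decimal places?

log2(240.5/49.33) = 2.285  (AT5G25520)
log2(48.37/414.5) = -3.099  (AT1G64692)
log2(4.144/20.06) = -2.275  (AT5G05735)
log2(7344/512.8) = 3.840  (AT4G74900)
log2(4.145/22.51) = -2.441  (AT4G01252)
log2(36.43/8.393) = 2.118  (AT4G02935)
log2(146.4/78.21) = 0.904  (AT5G25602)
AT4G74900 is most strongly upregulated.

3.840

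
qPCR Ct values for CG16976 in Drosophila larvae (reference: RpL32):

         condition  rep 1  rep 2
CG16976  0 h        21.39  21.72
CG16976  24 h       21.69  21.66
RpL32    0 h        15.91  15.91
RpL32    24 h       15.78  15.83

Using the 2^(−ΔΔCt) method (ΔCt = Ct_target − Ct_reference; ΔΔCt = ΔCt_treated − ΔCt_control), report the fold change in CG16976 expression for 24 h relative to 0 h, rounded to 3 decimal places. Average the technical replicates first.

0.856

Mean Ct: CG16976 0 h 21.555; CG16976 24 h 21.675; RpL32 0 h 15.910; RpL32 24 h 15.805
ΔCt(0 h) = 21.555 − 15.910 = 5.645
ΔCt(24 h) = 21.675 − 15.805 = 5.870
ΔΔCt = 5.870 − 5.645 = 0.225
Fold change = 2^(−0.225) = 0.8556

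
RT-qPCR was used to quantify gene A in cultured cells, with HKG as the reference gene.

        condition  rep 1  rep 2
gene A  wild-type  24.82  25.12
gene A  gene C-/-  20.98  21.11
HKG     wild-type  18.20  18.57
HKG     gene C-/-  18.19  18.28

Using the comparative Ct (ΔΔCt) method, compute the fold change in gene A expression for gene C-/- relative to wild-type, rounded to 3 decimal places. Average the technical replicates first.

13.690

Mean Ct: gene A wild-type 24.970; gene A gene C-/- 21.045; HKG wild-type 18.385; HKG gene C-/- 18.235
ΔCt(wild-type) = 24.970 − 18.385 = 6.585
ΔCt(gene C-/-) = 21.045 − 18.235 = 2.810
ΔΔCt = 2.810 − 6.585 = -3.775
Fold change = 2^(−(-3.775)) = 2^3.775 = 13.6895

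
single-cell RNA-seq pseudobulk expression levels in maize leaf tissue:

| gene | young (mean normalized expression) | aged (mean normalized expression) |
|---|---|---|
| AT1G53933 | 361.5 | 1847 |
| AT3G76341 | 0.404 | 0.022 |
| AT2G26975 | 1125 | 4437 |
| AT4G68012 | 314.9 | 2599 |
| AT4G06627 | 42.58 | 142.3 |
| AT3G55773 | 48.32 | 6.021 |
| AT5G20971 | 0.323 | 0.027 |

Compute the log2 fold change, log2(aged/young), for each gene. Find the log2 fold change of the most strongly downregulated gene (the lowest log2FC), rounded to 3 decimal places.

log2(1847/361.5) = 2.353  (AT1G53933)
log2(0.022/0.404) = -4.199  (AT3G76341)
log2(4437/1125) = 1.980  (AT2G26975)
log2(2599/314.9) = 3.045  (AT4G68012)
log2(142.3/42.58) = 1.741  (AT4G06627)
log2(6.021/48.32) = -3.005  (AT3G55773)
log2(0.027/0.323) = -3.581  (AT5G20971)
AT3G76341 is most strongly downregulated.

-4.199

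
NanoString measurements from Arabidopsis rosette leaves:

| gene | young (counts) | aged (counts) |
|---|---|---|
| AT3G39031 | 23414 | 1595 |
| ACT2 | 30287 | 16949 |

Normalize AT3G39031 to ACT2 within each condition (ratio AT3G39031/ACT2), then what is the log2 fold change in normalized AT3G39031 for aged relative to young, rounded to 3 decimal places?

AT3G39031/ACT2 (young) = 23414 / 30287 = 0.77307
AT3G39031/ACT2 (aged) = 1595 / 16949 = 0.094106
Fold change = 0.094106 / 0.77307 = 0.1217
log2(0.1217) = -3.0382

-3.038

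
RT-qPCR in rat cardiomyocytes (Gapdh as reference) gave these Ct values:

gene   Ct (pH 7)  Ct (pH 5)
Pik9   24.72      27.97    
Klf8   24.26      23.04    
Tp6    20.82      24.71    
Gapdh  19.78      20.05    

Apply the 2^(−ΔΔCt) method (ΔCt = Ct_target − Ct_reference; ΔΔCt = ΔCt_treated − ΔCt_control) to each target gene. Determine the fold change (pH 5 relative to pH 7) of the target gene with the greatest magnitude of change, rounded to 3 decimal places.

Pik9: ΔΔCt = (27.97−20.05) − (24.72−19.78) = 7.92 − 4.94 = 2.98; fold change = 2^-2.98 = 0.127
Klf8: ΔΔCt = (23.04−20.05) − (24.26−19.78) = 2.99 − 4.48 = -1.49; fold change = 2^1.49 = 2.809
Tp6: ΔΔCt = (24.71−20.05) − (20.82−19.78) = 4.66 − 1.04 = 3.62; fold change = 2^-3.62 = 0.081
Tp6 has the largest |ΔΔCt| = 3.62.

0.081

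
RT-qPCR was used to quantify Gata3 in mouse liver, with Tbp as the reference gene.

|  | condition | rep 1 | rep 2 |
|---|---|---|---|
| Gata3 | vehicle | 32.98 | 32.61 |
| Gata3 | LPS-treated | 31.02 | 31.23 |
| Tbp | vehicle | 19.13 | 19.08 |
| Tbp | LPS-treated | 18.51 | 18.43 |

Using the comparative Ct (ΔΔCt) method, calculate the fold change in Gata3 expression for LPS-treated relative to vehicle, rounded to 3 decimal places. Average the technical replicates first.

Mean Ct: Gata3 vehicle 32.795; Gata3 LPS-treated 31.125; Tbp vehicle 19.105; Tbp LPS-treated 18.470
ΔCt(vehicle) = 32.795 − 19.105 = 13.690
ΔCt(LPS-treated) = 31.125 − 18.470 = 12.655
ΔΔCt = 12.655 − 13.690 = -1.035
Fold change = 2^(−(-1.035)) = 2^1.035 = 2.0491

2.049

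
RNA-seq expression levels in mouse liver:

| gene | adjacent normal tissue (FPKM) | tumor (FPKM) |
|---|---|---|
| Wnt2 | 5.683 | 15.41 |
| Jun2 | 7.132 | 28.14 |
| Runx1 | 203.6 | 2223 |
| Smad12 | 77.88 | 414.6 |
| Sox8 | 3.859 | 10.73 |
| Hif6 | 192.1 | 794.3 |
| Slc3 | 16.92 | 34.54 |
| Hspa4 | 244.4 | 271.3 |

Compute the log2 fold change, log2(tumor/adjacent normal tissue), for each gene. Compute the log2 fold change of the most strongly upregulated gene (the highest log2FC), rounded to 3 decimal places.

3.449

log2(15.41/5.683) = 1.439  (Wnt2)
log2(28.14/7.132) = 1.980  (Jun2)
log2(2223/203.6) = 3.449  (Runx1)
log2(414.6/77.88) = 2.412  (Smad12)
log2(10.73/3.859) = 1.475  (Sox8)
log2(794.3/192.1) = 2.048  (Hif6)
log2(34.54/16.92) = 1.030  (Slc3)
log2(271.3/244.4) = 0.151  (Hspa4)
Runx1 is most strongly upregulated.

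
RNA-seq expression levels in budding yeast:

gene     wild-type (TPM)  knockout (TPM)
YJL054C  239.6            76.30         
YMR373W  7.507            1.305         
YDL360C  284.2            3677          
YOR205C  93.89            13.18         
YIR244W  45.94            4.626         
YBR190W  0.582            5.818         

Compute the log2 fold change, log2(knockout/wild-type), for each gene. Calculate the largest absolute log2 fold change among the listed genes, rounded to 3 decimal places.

log2(76.30/239.6) = -1.651  (YJL054C)
log2(1.305/7.507) = -2.524  (YMR373W)
log2(3677/284.2) = 3.694  (YDL360C)
log2(13.18/93.89) = -2.833  (YOR205C)
log2(4.626/45.94) = -3.312  (YIR244W)
log2(5.818/0.582) = 3.321  (YBR190W)
The largest magnitude belongs to YDL360C.

3.694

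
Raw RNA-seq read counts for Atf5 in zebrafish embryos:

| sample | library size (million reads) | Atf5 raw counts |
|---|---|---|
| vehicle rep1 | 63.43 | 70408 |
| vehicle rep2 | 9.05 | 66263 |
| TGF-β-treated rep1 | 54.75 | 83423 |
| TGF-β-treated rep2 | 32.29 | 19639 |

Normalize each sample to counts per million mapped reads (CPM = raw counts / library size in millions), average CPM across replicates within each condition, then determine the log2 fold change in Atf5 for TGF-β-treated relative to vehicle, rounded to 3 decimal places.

CPM(vehicle rep1) = 70408 / 63.43 = 1110.0110
CPM(vehicle rep2) = 66263 / 9.05 = 7321.8785
CPM(TGF-β-treated rep1) = 83423 / 54.75 = 1523.7078
CPM(TGF-β-treated rep2) = 19639 / 32.29 = 608.2069
mean CPM(vehicle) = 4215.9447; mean CPM(TGF-β-treated) = 1065.9573
Fold change = 1065.9573 / 4215.9447 = 0.25284
log2(0.25284) = -1.9837

-1.984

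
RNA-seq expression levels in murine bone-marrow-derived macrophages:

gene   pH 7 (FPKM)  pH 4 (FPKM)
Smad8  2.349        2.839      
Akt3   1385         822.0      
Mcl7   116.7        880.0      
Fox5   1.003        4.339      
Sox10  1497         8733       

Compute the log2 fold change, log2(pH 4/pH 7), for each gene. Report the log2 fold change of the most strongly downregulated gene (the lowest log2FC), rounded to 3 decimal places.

-0.753

log2(2.839/2.349) = 0.273  (Smad8)
log2(822.0/1385) = -0.753  (Akt3)
log2(880.0/116.7) = 2.915  (Mcl7)
log2(4.339/1.003) = 2.113  (Fox5)
log2(8733/1497) = 2.544  (Sox10)
Akt3 is most strongly downregulated.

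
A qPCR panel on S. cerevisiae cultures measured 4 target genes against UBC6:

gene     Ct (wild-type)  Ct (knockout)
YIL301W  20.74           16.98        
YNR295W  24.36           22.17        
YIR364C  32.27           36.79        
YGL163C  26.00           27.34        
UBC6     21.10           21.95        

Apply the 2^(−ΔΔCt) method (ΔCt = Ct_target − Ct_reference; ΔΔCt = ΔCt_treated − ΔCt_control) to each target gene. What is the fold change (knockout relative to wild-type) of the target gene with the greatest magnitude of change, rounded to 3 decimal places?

YIL301W: ΔΔCt = (16.98−21.95) − (20.74−21.10) = -4.97 − (-0.36) = -4.61; fold change = 2^4.61 = 24.420
YNR295W: ΔΔCt = (22.17−21.95) − (24.36−21.10) = 0.22 − 3.26 = -3.04; fold change = 2^3.04 = 8.225
YIR364C: ΔΔCt = (36.79−21.95) − (32.27−21.10) = 14.84 − 11.17 = 3.67; fold change = 2^-3.67 = 0.079
YGL163C: ΔΔCt = (27.34−21.95) − (26.00−21.10) = 5.39 − 4.90 = 0.49; fold change = 2^-0.49 = 0.712
YIL301W has the largest |ΔΔCt| = 4.61.

24.420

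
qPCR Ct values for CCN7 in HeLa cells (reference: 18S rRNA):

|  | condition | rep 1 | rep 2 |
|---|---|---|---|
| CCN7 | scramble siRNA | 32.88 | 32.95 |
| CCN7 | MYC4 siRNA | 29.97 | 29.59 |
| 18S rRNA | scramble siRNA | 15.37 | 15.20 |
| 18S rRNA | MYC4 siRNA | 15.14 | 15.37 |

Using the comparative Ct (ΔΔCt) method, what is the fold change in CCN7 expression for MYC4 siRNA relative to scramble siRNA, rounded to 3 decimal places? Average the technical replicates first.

8.604

Mean Ct: CCN7 scramble siRNA 32.915; CCN7 MYC4 siRNA 29.780; 18S rRNA scramble siRNA 15.285; 18S rRNA MYC4 siRNA 15.255
ΔCt(scramble siRNA) = 32.915 − 15.285 = 17.630
ΔCt(MYC4 siRNA) = 29.780 − 15.255 = 14.525
ΔΔCt = 14.525 − 17.630 = -3.105
Fold change = 2^(−(-3.105)) = 2^3.105 = 8.6040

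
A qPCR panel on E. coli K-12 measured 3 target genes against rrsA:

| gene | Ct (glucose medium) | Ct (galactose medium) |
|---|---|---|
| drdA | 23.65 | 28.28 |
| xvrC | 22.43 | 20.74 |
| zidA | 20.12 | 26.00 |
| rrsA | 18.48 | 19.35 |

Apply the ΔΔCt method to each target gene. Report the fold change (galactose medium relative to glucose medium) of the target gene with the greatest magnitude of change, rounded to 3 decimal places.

0.031

drdA: ΔΔCt = (28.28−19.35) − (23.65−18.48) = 8.93 − 5.17 = 3.76; fold change = 2^-3.76 = 0.074
xvrC: ΔΔCt = (20.74−19.35) − (22.43−18.48) = 1.39 − 3.95 = -2.56; fold change = 2^2.56 = 5.897
zidA: ΔΔCt = (26.00−19.35) − (20.12−18.48) = 6.65 − 1.64 = 5.01; fold change = 2^-5.01 = 0.031
zidA has the largest |ΔΔCt| = 5.01.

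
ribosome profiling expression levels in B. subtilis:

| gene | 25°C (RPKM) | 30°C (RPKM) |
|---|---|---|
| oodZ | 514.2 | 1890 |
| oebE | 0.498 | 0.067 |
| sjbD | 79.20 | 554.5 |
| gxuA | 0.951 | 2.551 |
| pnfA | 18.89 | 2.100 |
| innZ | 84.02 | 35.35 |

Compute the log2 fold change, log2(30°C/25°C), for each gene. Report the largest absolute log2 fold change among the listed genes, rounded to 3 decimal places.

3.169

log2(1890/514.2) = 1.878  (oodZ)
log2(0.067/0.498) = -2.894  (oebE)
log2(554.5/79.20) = 2.808  (sjbD)
log2(2.551/0.951) = 1.424  (gxuA)
log2(2.100/18.89) = -3.169  (pnfA)
log2(35.35/84.02) = -1.249  (innZ)
The largest magnitude belongs to pnfA.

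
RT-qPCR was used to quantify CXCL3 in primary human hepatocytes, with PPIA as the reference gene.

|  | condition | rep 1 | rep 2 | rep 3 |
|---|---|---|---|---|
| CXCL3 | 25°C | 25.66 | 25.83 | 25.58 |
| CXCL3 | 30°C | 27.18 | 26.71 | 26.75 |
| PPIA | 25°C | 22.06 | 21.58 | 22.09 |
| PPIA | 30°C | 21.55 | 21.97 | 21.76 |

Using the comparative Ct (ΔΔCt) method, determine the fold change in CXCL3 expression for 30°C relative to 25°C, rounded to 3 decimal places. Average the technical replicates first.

Mean Ct: CXCL3 25°C 25.690; CXCL3 30°C 26.880; PPIA 25°C 21.910; PPIA 30°C 21.760
ΔCt(25°C) = 25.690 − 21.910 = 3.780
ΔCt(30°C) = 26.880 − 21.760 = 5.120
ΔΔCt = 5.120 − 3.780 = 1.340
Fold change = 2^(−1.340) = 0.3950

0.395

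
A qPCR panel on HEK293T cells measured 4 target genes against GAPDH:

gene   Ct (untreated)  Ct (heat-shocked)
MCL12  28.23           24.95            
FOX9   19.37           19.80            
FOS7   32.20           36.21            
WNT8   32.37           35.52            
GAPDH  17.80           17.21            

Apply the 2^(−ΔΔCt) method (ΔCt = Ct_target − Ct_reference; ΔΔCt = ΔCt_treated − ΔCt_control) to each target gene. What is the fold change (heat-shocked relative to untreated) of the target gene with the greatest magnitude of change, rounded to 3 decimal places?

0.041

MCL12: ΔΔCt = (24.95−17.21) − (28.23−17.80) = 7.74 − 10.43 = -2.69; fold change = 2^2.69 = 6.453
FOX9: ΔΔCt = (19.80−17.21) − (19.37−17.80) = 2.59 − 1.57 = 1.02; fold change = 2^-1.02 = 0.493
FOS7: ΔΔCt = (36.21−17.21) − (32.20−17.80) = 19.00 − 14.40 = 4.60; fold change = 2^-4.60 = 0.041
WNT8: ΔΔCt = (35.52−17.21) − (32.37−17.80) = 18.31 − 14.57 = 3.74; fold change = 2^-3.74 = 0.075
FOS7 has the largest |ΔΔCt| = 4.60.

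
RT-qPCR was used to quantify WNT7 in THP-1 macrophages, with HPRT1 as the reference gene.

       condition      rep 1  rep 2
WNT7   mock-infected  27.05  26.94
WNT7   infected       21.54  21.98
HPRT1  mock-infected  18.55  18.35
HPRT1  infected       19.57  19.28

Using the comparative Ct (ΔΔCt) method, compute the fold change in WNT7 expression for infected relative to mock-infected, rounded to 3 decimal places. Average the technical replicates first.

74.028

Mean Ct: WNT7 mock-infected 26.995; WNT7 infected 21.760; HPRT1 mock-infected 18.450; HPRT1 infected 19.425
ΔCt(mock-infected) = 26.995 − 18.450 = 8.545
ΔCt(infected) = 21.760 − 19.425 = 2.335
ΔΔCt = 2.335 − 8.545 = -6.210
Fold change = 2^(−(-6.210)) = 2^6.210 = 74.0280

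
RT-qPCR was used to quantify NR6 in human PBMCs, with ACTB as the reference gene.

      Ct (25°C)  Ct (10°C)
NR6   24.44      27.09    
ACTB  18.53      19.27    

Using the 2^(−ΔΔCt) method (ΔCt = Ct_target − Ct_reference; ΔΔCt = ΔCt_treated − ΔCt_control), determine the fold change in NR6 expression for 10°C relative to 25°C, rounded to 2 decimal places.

ΔCt(25°C) = 24.440 − 18.530 = 5.910
ΔCt(10°C) = 27.090 − 19.270 = 7.820
ΔΔCt = 7.820 − 5.910 = 1.910
Fold change = 2^(−1.910) = 0.266

0.27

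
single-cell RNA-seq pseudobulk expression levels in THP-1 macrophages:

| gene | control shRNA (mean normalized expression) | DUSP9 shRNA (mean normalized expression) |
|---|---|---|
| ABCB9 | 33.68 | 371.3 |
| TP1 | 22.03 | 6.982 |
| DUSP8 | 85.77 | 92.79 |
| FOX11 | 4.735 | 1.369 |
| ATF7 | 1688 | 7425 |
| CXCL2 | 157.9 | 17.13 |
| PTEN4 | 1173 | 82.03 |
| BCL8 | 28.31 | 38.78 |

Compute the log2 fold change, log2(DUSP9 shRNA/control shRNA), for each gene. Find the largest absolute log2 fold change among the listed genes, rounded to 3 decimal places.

log2(371.3/33.68) = 3.463  (ABCB9)
log2(6.982/22.03) = -1.658  (TP1)
log2(92.79/85.77) = 0.113  (DUSP8)
log2(1.369/4.735) = -1.790  (FOX11)
log2(7425/1688) = 2.137  (ATF7)
log2(17.13/157.9) = -3.204  (CXCL2)
log2(82.03/1173) = -3.838  (PTEN4)
log2(38.78/28.31) = 0.454  (BCL8)
The largest magnitude belongs to PTEN4.

3.838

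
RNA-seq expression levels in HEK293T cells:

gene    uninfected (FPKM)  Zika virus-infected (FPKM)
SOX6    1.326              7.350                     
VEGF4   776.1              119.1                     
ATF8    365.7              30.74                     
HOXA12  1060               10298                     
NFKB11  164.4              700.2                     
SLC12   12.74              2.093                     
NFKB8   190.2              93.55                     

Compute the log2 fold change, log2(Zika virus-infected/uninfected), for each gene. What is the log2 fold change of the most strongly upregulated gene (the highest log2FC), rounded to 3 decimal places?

3.280

log2(7.350/1.326) = 2.471  (SOX6)
log2(119.1/776.1) = -2.704  (VEGF4)
log2(30.74/365.7) = -3.572  (ATF8)
log2(10298/1060) = 3.280  (HOXA12)
log2(700.2/164.4) = 2.091  (NFKB11)
log2(2.093/12.74) = -2.606  (SLC12)
log2(93.55/190.2) = -1.024  (NFKB8)
HOXA12 is most strongly upregulated.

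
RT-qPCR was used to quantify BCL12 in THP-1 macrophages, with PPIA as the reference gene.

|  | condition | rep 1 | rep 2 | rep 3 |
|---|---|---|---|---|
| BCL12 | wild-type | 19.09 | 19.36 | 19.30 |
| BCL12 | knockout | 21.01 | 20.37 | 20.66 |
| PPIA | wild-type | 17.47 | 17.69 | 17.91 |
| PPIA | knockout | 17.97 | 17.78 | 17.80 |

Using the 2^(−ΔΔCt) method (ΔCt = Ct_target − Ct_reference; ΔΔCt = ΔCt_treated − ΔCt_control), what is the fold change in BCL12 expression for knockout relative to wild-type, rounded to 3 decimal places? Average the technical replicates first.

Mean Ct: BCL12 wild-type 19.250; BCL12 knockout 20.680; PPIA wild-type 17.690; PPIA knockout 17.850
ΔCt(wild-type) = 19.250 − 17.690 = 1.560
ΔCt(knockout) = 20.680 − 17.850 = 2.830
ΔΔCt = 2.830 − 1.560 = 1.270
Fold change = 2^(−1.270) = 0.4147

0.415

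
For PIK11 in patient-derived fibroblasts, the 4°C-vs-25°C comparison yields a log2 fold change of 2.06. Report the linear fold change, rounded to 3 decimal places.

Fold change = 2^(2.06) = 4.1699

4.170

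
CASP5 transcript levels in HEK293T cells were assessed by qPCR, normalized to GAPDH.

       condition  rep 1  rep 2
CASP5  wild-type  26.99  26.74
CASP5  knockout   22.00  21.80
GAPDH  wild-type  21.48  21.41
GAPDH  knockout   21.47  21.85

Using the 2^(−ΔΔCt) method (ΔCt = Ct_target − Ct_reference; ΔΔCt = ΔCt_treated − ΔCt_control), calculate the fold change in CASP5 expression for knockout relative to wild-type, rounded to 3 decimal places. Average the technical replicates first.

36.252

Mean Ct: CASP5 wild-type 26.865; CASP5 knockout 21.900; GAPDH wild-type 21.445; GAPDH knockout 21.660
ΔCt(wild-type) = 26.865 − 21.445 = 5.420
ΔCt(knockout) = 21.900 − 21.660 = 0.240
ΔΔCt = 0.240 − 5.420 = -5.180
Fold change = 2^(−(-5.180)) = 2^5.180 = 36.2523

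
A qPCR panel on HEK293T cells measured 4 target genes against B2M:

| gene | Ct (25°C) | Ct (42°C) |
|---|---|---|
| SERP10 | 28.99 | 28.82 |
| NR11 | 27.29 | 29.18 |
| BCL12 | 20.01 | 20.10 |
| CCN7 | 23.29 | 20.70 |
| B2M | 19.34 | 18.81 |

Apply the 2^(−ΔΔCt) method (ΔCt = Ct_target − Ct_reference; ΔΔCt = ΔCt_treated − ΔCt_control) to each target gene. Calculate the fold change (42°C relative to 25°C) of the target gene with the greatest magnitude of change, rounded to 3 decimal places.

0.187

SERP10: ΔΔCt = (28.82−18.81) − (28.99−19.34) = 10.01 − 9.65 = 0.36; fold change = 2^-0.36 = 0.779
NR11: ΔΔCt = (29.18−18.81) − (27.29−19.34) = 10.37 − 7.95 = 2.42; fold change = 2^-2.42 = 0.187
BCL12: ΔΔCt = (20.10−18.81) − (20.01−19.34) = 1.29 − 0.67 = 0.62; fold change = 2^-0.62 = 0.651
CCN7: ΔΔCt = (20.70−18.81) − (23.29−19.34) = 1.89 − 3.95 = -2.06; fold change = 2^2.06 = 4.170
NR11 has the largest |ΔΔCt| = 2.42.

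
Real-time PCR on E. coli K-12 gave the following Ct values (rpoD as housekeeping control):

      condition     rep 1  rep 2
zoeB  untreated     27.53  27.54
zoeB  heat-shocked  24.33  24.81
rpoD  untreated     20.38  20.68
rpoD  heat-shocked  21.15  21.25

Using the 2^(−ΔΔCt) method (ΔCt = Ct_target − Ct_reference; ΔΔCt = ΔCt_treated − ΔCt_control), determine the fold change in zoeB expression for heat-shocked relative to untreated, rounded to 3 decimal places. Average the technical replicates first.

12.424

Mean Ct: zoeB untreated 27.535; zoeB heat-shocked 24.570; rpoD untreated 20.530; rpoD heat-shocked 21.200
ΔCt(untreated) = 27.535 − 20.530 = 7.005
ΔCt(heat-shocked) = 24.570 − 21.200 = 3.370
ΔΔCt = 3.370 − 7.005 = -3.635
Fold change = 2^(−(-3.635)) = 2^3.635 = 12.4235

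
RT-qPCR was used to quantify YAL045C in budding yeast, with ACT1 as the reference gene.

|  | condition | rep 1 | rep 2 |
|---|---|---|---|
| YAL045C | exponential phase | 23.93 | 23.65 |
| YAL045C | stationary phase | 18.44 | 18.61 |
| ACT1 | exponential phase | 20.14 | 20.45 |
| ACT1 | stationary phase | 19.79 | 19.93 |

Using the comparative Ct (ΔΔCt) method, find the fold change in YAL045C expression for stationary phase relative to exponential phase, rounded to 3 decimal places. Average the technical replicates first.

28.443

Mean Ct: YAL045C exponential phase 23.790; YAL045C stationary phase 18.525; ACT1 exponential phase 20.295; ACT1 stationary phase 19.860
ΔCt(exponential phase) = 23.790 − 20.295 = 3.495
ΔCt(stationary phase) = 18.525 − 19.860 = -1.335
ΔΔCt = -1.335 − 3.495 = -4.830
Fold change = 2^(−(-4.830)) = 2^4.830 = 28.4430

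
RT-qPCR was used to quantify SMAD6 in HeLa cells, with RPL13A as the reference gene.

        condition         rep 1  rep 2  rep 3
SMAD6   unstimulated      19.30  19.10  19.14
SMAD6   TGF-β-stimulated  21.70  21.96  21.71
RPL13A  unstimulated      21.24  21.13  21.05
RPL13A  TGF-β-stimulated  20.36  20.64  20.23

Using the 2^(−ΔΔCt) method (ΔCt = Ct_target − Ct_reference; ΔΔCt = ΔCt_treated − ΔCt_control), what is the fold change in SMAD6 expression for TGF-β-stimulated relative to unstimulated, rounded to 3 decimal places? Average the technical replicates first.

0.099

Mean Ct: SMAD6 unstimulated 19.180; SMAD6 TGF-β-stimulated 21.790; RPL13A unstimulated 21.140; RPL13A TGF-β-stimulated 20.410
ΔCt(unstimulated) = 19.180 − 21.140 = -1.960
ΔCt(TGF-β-stimulated) = 21.790 − 20.410 = 1.380
ΔΔCt = 1.380 − (-1.960) = 3.340
Fold change = 2^(−3.340) = 0.0988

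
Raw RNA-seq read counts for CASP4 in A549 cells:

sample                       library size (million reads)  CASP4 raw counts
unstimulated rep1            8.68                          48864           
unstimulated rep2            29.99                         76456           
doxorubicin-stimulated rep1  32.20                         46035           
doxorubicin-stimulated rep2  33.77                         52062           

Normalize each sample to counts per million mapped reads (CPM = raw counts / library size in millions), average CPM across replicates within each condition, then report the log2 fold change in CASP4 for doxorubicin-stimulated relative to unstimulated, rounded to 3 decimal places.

CPM(unstimulated rep1) = 48864 / 8.68 = 5629.4931
CPM(unstimulated rep2) = 76456 / 29.99 = 2549.3831
CPM(doxorubicin-stimulated rep1) = 46035 / 32.20 = 1429.6584
CPM(doxorubicin-stimulated rep2) = 52062 / 33.77 = 1541.6642
mean CPM(unstimulated) = 4089.4381; mean CPM(doxorubicin-stimulated) = 1485.6613
Fold change = 1485.6613 / 4089.4381 = 0.36329
log2(0.36329) = -1.4608

-1.461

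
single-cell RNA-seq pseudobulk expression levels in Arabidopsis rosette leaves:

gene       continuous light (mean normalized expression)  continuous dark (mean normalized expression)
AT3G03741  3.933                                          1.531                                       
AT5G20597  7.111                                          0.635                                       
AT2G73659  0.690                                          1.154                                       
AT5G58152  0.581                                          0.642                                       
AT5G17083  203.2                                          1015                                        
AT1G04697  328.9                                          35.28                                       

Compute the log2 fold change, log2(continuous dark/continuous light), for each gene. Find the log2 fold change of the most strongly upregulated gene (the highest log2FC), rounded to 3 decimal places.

log2(1.531/3.933) = -1.361  (AT3G03741)
log2(0.635/7.111) = -3.485  (AT5G20597)
log2(1.154/0.690) = 0.742  (AT2G73659)
log2(0.642/0.581) = 0.144  (AT5G58152)
log2(1015/203.2) = 2.321  (AT5G17083)
log2(35.28/328.9) = -3.221  (AT1G04697)
AT5G17083 is most strongly upregulated.

2.321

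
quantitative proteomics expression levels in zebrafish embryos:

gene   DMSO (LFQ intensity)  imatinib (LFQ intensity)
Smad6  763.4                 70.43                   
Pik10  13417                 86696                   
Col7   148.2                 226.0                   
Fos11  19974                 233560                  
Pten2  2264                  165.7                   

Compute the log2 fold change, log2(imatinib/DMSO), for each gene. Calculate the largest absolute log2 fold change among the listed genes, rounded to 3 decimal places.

log2(70.43/763.4) = -3.438  (Smad6)
log2(86696/13417) = 2.692  (Pik10)
log2(226.0/148.2) = 0.609  (Col7)
log2(233560/19974) = 3.548  (Fos11)
log2(165.7/2264) = -3.772  (Pten2)
The largest magnitude belongs to Pten2.

3.772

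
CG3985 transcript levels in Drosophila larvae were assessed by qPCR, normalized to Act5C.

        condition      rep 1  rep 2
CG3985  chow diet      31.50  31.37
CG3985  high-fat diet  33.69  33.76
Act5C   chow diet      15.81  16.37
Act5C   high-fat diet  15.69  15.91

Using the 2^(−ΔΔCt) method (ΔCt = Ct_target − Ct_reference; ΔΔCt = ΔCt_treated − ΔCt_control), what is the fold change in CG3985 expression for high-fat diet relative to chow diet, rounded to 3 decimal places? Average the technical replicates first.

Mean Ct: CG3985 chow diet 31.435; CG3985 high-fat diet 33.725; Act5C chow diet 16.090; Act5C high-fat diet 15.800
ΔCt(chow diet) = 31.435 − 16.090 = 15.345
ΔCt(high-fat diet) = 33.725 − 15.800 = 17.925
ΔΔCt = 17.925 − 15.345 = 2.580
Fold change = 2^(−2.580) = 0.1672

0.167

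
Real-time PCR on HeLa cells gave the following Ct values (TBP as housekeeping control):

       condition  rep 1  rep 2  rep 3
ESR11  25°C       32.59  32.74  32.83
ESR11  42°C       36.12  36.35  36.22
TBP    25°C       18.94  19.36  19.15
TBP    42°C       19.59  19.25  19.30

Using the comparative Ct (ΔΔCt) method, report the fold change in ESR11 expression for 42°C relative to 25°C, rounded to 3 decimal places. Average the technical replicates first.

0.103

Mean Ct: ESR11 25°C 32.720; ESR11 42°C 36.230; TBP 25°C 19.150; TBP 42°C 19.380
ΔCt(25°C) = 32.720 − 19.150 = 13.570
ΔCt(42°C) = 36.230 − 19.380 = 16.850
ΔΔCt = 16.850 − 13.570 = 3.280
Fold change = 2^(−3.280) = 0.1029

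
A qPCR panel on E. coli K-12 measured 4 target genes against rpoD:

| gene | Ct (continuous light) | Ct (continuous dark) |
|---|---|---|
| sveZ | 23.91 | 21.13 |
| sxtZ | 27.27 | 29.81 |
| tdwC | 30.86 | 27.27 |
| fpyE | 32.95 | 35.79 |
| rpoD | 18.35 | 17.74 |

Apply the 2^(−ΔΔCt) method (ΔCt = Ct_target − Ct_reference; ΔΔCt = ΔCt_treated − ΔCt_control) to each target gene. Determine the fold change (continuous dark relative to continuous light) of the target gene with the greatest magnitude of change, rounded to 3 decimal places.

sveZ: ΔΔCt = (21.13−17.74) − (23.91−18.35) = 3.39 − 5.56 = -2.17; fold change = 2^2.17 = 4.500
sxtZ: ΔΔCt = (29.81−17.74) − (27.27−18.35) = 12.07 − 8.92 = 3.15; fold change = 2^-3.15 = 0.113
tdwC: ΔΔCt = (27.27−17.74) − (30.86−18.35) = 9.53 − 12.51 = -2.98; fold change = 2^2.98 = 7.890
fpyE: ΔΔCt = (35.79−17.74) − (32.95−18.35) = 18.05 − 14.60 = 3.45; fold change = 2^-3.45 = 0.092
fpyE has the largest |ΔΔCt| = 3.45.

0.092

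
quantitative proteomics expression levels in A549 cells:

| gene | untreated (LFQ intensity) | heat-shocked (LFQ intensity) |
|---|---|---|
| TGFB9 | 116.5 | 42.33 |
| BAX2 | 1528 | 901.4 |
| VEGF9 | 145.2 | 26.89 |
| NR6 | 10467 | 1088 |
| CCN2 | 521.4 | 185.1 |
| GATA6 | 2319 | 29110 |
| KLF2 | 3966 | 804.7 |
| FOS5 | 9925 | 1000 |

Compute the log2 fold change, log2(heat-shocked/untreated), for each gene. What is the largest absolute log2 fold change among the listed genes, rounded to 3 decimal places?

3.650

log2(42.33/116.5) = -1.461  (TGFB9)
log2(901.4/1528) = -0.761  (BAX2)
log2(26.89/145.2) = -2.433  (VEGF9)
log2(1088/10467) = -3.266  (NR6)
log2(185.1/521.4) = -1.494  (CCN2)
log2(29110/2319) = 3.650  (GATA6)
log2(804.7/3966) = -2.301  (KLF2)
log2(1000/9925) = -3.311  (FOS5)
The largest magnitude belongs to GATA6.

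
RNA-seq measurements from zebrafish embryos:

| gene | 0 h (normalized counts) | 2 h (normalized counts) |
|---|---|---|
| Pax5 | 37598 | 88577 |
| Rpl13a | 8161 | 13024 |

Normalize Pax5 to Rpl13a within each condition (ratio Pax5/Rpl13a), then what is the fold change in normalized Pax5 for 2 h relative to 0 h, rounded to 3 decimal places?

1.476

Pax5/Rpl13a (0 h) = 37598 / 8161 = 4.607
Pax5/Rpl13a (2 h) = 88577 / 13024 = 6.8011
Fold change = 6.8011 / 4.607 = 1.4762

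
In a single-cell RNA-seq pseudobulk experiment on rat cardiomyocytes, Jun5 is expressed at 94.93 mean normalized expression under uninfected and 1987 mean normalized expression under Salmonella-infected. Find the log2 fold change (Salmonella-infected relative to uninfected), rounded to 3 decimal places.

4.388

Fold change = 1987 / 94.93 = 20.9312
log2(20.9312) = 4.3876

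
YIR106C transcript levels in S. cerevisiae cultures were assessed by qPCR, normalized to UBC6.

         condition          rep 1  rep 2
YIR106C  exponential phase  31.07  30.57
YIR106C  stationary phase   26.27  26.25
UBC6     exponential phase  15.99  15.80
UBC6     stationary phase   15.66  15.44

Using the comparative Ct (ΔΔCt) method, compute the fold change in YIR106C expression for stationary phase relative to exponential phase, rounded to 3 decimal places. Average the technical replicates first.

Mean Ct: YIR106C exponential phase 30.820; YIR106C stationary phase 26.260; UBC6 exponential phase 15.895; UBC6 stationary phase 15.550
ΔCt(exponential phase) = 30.820 − 15.895 = 14.925
ΔCt(stationary phase) = 26.260 − 15.550 = 10.710
ΔΔCt = 10.710 − 14.925 = -4.215
Fold change = 2^(−(-4.215)) = 2^4.215 = 18.5713

18.571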